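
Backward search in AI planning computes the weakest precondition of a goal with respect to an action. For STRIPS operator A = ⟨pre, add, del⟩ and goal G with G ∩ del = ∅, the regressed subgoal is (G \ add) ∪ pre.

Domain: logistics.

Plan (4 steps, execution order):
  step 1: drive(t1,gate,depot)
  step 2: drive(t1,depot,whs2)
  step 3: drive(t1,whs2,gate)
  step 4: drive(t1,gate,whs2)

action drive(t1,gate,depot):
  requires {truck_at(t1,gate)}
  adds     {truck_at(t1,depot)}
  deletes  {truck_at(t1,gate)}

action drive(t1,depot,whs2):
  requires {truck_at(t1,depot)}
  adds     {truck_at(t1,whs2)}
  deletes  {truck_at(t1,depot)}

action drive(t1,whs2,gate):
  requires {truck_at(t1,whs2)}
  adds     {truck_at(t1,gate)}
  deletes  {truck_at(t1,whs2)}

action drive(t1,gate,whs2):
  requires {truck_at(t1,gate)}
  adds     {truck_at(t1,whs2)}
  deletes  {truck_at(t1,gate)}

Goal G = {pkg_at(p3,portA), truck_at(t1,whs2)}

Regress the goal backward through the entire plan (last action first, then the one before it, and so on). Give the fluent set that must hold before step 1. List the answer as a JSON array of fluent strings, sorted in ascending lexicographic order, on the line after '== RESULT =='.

Regress step by step:
  through step 4 (drive(t1,gate,whs2)): drop {truck_at(t1,whs2)}, keep {pkg_at(p3,portA)}, require {truck_at(t1,gate)}
    → {pkg_at(p3,portA), truck_at(t1,gate)}
  through step 3 (drive(t1,whs2,gate)): drop {truck_at(t1,gate)}, keep {pkg_at(p3,portA)}, require {truck_at(t1,whs2)}
    → {pkg_at(p3,portA), truck_at(t1,whs2)}
  through step 2 (drive(t1,depot,whs2)): drop {truck_at(t1,whs2)}, keep {pkg_at(p3,portA)}, require {truck_at(t1,depot)}
    → {pkg_at(p3,portA), truck_at(t1,depot)}
  through step 1 (drive(t1,gate,depot)): drop {truck_at(t1,depot)}, keep {pkg_at(p3,portA)}, require {truck_at(t1,gate)}
    → {pkg_at(p3,portA), truck_at(t1,gate)}

== RESULT ==
["pkg_at(p3,portA)", "truck_at(t1,gate)"]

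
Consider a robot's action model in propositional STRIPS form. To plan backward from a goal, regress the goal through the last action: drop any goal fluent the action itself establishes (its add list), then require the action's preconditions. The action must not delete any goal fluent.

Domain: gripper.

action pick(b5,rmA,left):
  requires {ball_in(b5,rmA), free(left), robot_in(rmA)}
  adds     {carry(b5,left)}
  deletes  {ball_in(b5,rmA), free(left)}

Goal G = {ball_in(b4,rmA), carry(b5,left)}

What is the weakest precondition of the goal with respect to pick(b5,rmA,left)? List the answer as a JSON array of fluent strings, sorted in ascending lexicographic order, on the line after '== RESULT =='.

Compute (G \ add) ∪ pre:
  G ∩ del = {}  (empty — regression defined)
  G \ add = {ball_in(b4,rmA), carry(b5,left)} \ {carry(b5,left)} = {ball_in(b4,rmA)}
  ∪ pre   = {ball_in(b4,rmA)} ∪ {ball_in(b5,rmA), free(left), robot_in(rmA)}
          = {ball_in(b4,rmA), ball_in(b5,rmA), free(left), robot_in(rmA)}

== RESULT ==
["ball_in(b4,rmA)", "ball_in(b5,rmA)", "free(left)", "robot_in(rmA)"]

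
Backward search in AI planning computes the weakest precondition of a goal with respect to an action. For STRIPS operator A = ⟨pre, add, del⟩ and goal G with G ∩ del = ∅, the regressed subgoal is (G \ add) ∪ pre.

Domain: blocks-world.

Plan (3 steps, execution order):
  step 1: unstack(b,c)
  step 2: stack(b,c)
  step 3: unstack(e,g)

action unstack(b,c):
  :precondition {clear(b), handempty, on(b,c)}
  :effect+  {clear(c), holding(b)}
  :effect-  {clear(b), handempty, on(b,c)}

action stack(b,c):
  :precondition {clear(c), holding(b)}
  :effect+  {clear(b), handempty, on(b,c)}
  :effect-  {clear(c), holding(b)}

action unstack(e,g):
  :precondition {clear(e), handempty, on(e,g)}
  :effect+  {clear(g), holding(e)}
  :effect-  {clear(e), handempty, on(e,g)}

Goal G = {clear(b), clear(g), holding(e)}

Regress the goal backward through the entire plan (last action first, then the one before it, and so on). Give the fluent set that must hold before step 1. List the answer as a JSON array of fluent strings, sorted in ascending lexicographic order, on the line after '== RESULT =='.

Work backward from the goal:
  through step 3 (unstack(e,g)): drop {clear(g), holding(e)}, keep {clear(b)}, require {clear(e), handempty, on(e,g)}
    → {clear(b), clear(e), handempty, on(e,g)}
  through step 2 (stack(b,c)): drop {clear(b), handempty}, keep {clear(e), on(e,g)}, require {clear(c), holding(b)}
    → {clear(c), clear(e), holding(b), on(e,g)}
  through step 1 (unstack(b,c)): drop {clear(c), holding(b)}, keep {clear(e), on(e,g)}, require {clear(b), handempty, on(b,c)}
    → {clear(b), clear(e), handempty, on(b,c), on(e,g)}

== RESULT ==
["clear(b)", "clear(e)", "handempty", "on(b,c)", "on(e,g)"]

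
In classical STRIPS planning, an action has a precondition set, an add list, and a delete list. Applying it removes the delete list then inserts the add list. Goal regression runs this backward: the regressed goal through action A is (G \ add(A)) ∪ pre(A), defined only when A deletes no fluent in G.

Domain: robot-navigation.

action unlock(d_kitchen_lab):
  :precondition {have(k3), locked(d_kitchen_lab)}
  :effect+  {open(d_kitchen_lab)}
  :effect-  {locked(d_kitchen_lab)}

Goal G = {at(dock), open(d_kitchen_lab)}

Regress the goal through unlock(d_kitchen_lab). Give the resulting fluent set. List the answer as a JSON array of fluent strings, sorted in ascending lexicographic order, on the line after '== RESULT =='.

Compute (G \ add) ∪ pre:
  G ∩ del = {}  (empty — regression defined)
  G \ add = {at(dock), open(d_kitchen_lab)} \ {open(d_kitchen_lab)} = {at(dock)}
  ∪ pre   = {at(dock)} ∪ {have(k3), locked(d_kitchen_lab)}
          = {at(dock), have(k3), locked(d_kitchen_lab)}

== RESULT ==
["at(dock)", "have(k3)", "locked(d_kitchen_lab)"]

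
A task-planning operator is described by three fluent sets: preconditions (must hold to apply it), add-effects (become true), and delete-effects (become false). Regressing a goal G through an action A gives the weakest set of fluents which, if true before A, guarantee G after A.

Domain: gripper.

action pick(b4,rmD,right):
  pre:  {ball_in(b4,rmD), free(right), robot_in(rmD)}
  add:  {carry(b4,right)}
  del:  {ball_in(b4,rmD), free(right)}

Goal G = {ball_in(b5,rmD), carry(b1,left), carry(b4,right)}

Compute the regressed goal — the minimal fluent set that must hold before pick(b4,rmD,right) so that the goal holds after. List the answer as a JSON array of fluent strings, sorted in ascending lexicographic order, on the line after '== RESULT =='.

Regress:
  G ∩ del = {}  (empty — regression defined)
  G \ add = {ball_in(b5,rmD), carry(b1,left), carry(b4,right)} \ {carry(b4,right)} = {ball_in(b5,rmD), carry(b1,left)}
  ∪ pre   = {ball_in(b5,rmD), carry(b1,left)} ∪ {ball_in(b4,rmD), free(right), robot_in(rmD)}
          = {ball_in(b4,rmD), ball_in(b5,rmD), carry(b1,left), free(right), robot_in(rmD)}

== RESULT ==
["ball_in(b4,rmD)", "ball_in(b5,rmD)", "carry(b1,left)", "free(right)", "robot_in(rmD)"]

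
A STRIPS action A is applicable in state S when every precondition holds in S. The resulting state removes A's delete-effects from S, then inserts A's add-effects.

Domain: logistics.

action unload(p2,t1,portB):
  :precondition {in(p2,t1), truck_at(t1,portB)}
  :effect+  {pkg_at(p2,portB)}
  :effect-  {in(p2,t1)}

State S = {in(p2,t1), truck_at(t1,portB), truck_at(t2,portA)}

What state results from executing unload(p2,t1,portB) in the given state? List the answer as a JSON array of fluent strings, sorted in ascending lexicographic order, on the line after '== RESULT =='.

Compute (S \ del) ∪ add:
  pre ⊆ S: {in(p2,t1), truck_at(t1,portB)} ⊆ S  — applicable
  S \ del = {truck_at(t1,portB), truck_at(t2,portA)}
  ∪ add   = {pkg_at(p2,portB), truck_at(t1,portB), truck_at(t2,portA)}

== RESULT ==
["pkg_at(p2,portB)", "truck_at(t1,portB)", "truck_at(t2,portA)"]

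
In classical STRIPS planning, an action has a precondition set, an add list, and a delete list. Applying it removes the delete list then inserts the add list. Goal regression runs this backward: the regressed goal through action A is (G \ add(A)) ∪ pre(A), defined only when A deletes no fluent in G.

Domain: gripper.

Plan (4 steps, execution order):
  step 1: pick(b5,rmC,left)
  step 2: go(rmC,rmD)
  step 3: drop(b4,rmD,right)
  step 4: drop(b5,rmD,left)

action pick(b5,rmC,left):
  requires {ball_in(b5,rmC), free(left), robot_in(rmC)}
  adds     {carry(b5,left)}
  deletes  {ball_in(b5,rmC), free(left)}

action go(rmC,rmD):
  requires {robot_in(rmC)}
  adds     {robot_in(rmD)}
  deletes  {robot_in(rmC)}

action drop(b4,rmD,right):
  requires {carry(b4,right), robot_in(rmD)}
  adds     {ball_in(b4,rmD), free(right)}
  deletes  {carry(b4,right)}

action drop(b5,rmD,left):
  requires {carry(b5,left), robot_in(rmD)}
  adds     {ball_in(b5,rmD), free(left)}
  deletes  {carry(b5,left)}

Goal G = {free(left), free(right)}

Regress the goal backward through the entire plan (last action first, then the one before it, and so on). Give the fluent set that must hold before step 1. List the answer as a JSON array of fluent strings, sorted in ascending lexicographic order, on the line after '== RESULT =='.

Work backward from the goal:
  through step 4 (drop(b5,rmD,left)): drop {free(left)}, keep {free(right)}, require {carry(b5,left), robot_in(rmD)}
    → {carry(b5,left), free(right), robot_in(rmD)}
  through step 3 (drop(b4,rmD,right)): drop {free(right)}, keep {carry(b5,left), robot_in(rmD)}, require {carry(b4,right), robot_in(rmD)}
    → {carry(b4,right), carry(b5,left), robot_in(rmD)}
  through step 2 (go(rmC,rmD)): drop {robot_in(rmD)}, keep {carry(b4,right), carry(b5,left)}, require {robot_in(rmC)}
    → {carry(b4,right), carry(b5,left), robot_in(rmC)}
  through step 1 (pick(b5,rmC,left)): drop {carry(b5,left)}, keep {carry(b4,right), robot_in(rmC)}, require {ball_in(b5,rmC), free(left), robot_in(rmC)}
    → {ball_in(b5,rmC), carry(b4,right), free(left), robot_in(rmC)}

== RESULT ==
["ball_in(b5,rmC)", "carry(b4,right)", "free(left)", "robot_in(rmC)"]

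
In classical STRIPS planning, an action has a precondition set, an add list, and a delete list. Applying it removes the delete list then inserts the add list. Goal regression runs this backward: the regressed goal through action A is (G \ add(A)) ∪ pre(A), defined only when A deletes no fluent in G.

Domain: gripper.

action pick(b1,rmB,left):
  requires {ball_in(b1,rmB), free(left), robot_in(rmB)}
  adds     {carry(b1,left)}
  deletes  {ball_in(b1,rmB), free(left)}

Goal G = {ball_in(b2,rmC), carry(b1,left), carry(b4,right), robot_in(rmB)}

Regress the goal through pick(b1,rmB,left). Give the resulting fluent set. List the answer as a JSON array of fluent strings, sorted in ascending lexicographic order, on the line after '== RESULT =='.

Regress:
  G ∩ del = {}  (empty — regression defined)
  G \ add = {ball_in(b2,rmC), carry(b1,left), carry(b4,right), robot_in(rmB)} \ {carry(b1,left)} = {ball_in(b2,rmC), carry(b4,right), robot_in(rmB)}
  ∪ pre   = {ball_in(b2,rmC), carry(b4,right), robot_in(rmB)} ∪ {ball_in(b1,rmB), free(left), robot_in(rmB)}
          = {ball_in(b1,rmB), ball_in(b2,rmC), carry(b4,right), free(left), robot_in(rmB)}

== RESULT ==
["ball_in(b1,rmB)", "ball_in(b2,rmC)", "carry(b4,right)", "free(left)", "robot_in(rmB)"]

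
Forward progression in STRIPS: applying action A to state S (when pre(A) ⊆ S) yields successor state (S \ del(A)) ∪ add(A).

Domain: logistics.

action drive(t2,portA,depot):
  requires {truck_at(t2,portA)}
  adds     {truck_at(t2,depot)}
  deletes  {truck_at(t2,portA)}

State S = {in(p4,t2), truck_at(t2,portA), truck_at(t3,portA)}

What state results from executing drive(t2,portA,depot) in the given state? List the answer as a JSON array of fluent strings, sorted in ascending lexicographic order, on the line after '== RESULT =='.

Progress:
  pre ⊆ S: {truck_at(t2,portA)} ⊆ S  — applicable
  S \ del = {in(p4,t2), truck_at(t3,portA)}
  ∪ add   = {in(p4,t2), truck_at(t2,depot), truck_at(t3,portA)}

== RESULT ==
["in(p4,t2)", "truck_at(t2,depot)", "truck_at(t3,portA)"]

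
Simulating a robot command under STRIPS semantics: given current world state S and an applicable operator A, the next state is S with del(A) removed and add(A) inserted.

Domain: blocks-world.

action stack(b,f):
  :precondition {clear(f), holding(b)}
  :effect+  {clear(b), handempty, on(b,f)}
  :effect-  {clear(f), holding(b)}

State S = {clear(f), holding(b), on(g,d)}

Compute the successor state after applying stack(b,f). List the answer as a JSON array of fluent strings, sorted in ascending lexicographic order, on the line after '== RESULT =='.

Compute (S \ del) ∪ add:
  pre ⊆ S: {clear(f), holding(b)} ⊆ S  — applicable
  S \ del = {on(g,d)}
  ∪ add   = {clear(b), handempty, on(b,f), on(g,d)}

== RESULT ==
["clear(b)", "handempty", "on(b,f)", "on(g,d)"]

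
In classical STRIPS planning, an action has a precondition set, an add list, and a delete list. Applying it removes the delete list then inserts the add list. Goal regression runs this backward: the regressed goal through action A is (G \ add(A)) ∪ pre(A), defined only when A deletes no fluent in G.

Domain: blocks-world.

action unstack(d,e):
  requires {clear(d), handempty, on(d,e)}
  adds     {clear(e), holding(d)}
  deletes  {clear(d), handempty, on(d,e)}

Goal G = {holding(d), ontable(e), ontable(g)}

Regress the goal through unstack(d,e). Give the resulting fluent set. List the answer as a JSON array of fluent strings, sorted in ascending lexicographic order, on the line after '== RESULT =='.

Compute (G \ add) ∪ pre:
  G ∩ del = {}  (empty — regression defined)
  G \ add = {holding(d), ontable(e), ontable(g)} \ {clear(e), holding(d)} = {ontable(e), ontable(g)}
  ∪ pre   = {ontable(e), ontable(g)} ∪ {clear(d), handempty, on(d,e)}
          = {clear(d), handempty, on(d,e), ontable(e), ontable(g)}

== RESULT ==
["clear(d)", "handempty", "on(d,e)", "ontable(e)", "ontable(g)"]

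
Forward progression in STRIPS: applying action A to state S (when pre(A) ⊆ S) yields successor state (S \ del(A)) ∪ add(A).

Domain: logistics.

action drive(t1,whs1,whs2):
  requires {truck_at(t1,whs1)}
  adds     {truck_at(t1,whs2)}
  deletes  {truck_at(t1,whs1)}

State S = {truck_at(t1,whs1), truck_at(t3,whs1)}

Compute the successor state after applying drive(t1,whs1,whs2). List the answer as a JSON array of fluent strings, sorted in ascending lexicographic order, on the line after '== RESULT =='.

Compute (S \ del) ∪ add:
  pre ⊆ S: {truck_at(t1,whs1)} ⊆ S  — applicable
  S \ del = {truck_at(t3,whs1)}
  ∪ add   = {truck_at(t1,whs2), truck_at(t3,whs1)}

== RESULT ==
["truck_at(t1,whs2)", "truck_at(t3,whs1)"]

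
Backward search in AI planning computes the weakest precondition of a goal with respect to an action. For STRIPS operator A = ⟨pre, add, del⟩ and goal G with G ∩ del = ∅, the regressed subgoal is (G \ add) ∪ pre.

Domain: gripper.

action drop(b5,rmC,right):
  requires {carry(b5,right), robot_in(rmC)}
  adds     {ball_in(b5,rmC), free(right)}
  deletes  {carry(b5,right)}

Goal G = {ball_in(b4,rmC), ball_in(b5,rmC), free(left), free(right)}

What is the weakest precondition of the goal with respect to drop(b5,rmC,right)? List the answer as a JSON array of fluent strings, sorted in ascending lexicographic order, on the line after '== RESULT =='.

Compute (G \ add) ∪ pre:
  G ∩ del = {}  (empty — regression defined)
  G \ add = {ball_in(b4,rmC), ball_in(b5,rmC), free(left), free(right)} \ {ball_in(b5,rmC), free(right)} = {ball_in(b4,rmC), free(left)}
  ∪ pre   = {ball_in(b4,rmC), free(left)} ∪ {carry(b5,right), robot_in(rmC)}
          = {ball_in(b4,rmC), carry(b5,right), free(left), robot_in(rmC)}

== RESULT ==
["ball_in(b4,rmC)", "carry(b5,right)", "free(left)", "robot_in(rmC)"]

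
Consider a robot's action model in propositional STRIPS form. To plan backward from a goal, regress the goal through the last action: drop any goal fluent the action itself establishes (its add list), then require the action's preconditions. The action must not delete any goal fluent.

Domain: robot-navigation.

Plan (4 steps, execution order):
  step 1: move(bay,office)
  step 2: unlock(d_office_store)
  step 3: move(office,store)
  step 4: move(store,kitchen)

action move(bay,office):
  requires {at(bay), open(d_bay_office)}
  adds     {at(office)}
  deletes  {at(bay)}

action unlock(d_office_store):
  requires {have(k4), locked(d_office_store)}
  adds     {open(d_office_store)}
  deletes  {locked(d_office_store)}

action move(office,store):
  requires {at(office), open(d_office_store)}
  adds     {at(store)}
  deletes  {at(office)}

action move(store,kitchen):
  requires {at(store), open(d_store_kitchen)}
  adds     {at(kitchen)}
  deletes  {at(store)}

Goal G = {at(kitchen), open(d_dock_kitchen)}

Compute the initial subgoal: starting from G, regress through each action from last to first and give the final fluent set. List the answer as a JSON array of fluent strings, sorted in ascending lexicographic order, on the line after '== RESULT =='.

Work backward from the goal:
  through step 4 (move(store,kitchen)): drop {at(kitchen)}, keep {open(d_dock_kitchen)}, require {at(store), open(d_store_kitchen)}
    → {at(store), open(d_dock_kitchen), open(d_store_kitchen)}
  through step 3 (move(office,store)): drop {at(store)}, keep {open(d_dock_kitchen), open(d_store_kitchen)}, require {at(office), open(d_office_store)}
    → {at(office), open(d_dock_kitchen), open(d_office_store), open(d_store_kitchen)}
  through step 2 (unlock(d_office_store)): drop {open(d_office_store)}, keep {at(office), open(d_dock_kitchen), open(d_store_kitchen)}, require {have(k4), locked(d_office_store)}
    → {at(office), have(k4), locked(d_office_store), open(d_dock_kitchen), open(d_store_kitchen)}
  through step 1 (move(bay,office)): drop {at(office)}, keep {have(k4), locked(d_office_store), open(d_dock_kitchen), open(d_store_kitchen)}, require {at(bay), open(d_bay_office)}
    → {at(bay), have(k4), locked(d_office_store), open(d_bay_office), open(d_dock_kitchen), open(d_store_kitchen)}

== RESULT ==
["at(bay)", "have(k4)", "locked(d_office_store)", "open(d_bay_office)", "open(d_dock_kitchen)", "open(d_store_kitchen)"]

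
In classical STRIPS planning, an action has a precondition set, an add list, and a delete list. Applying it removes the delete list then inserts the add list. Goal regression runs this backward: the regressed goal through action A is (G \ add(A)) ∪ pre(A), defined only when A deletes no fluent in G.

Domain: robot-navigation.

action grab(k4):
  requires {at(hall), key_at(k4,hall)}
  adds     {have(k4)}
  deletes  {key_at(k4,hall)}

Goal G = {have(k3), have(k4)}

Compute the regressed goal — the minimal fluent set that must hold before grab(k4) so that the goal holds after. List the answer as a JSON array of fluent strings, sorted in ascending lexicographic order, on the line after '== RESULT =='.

Regress:
  G ∩ del = {}  (empty — regression defined)
  G \ add = {have(k3), have(k4)} \ {have(k4)} = {have(k3)}
  ∪ pre   = {have(k3)} ∪ {at(hall), key_at(k4,hall)}
          = {at(hall), have(k3), key_at(k4,hall)}

== RESULT ==
["at(hall)", "have(k3)", "key_at(k4,hall)"]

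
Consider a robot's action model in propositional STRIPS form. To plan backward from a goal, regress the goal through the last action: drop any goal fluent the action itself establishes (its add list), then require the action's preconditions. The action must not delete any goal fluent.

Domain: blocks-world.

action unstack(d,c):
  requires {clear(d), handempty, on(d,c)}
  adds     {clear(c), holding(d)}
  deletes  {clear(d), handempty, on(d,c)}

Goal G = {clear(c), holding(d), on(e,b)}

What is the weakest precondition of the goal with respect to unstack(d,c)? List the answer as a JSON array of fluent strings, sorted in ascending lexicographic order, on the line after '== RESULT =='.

Regress:
  G ∩ del = {}  (empty — regression defined)
  G \ add = {clear(c), holding(d), on(e,b)} \ {clear(c), holding(d)} = {on(e,b)}
  ∪ pre   = {on(e,b)} ∪ {clear(d), handempty, on(d,c)}
          = {clear(d), handempty, on(d,c), on(e,b)}

== RESULT ==
["clear(d)", "handempty", "on(d,c)", "on(e,b)"]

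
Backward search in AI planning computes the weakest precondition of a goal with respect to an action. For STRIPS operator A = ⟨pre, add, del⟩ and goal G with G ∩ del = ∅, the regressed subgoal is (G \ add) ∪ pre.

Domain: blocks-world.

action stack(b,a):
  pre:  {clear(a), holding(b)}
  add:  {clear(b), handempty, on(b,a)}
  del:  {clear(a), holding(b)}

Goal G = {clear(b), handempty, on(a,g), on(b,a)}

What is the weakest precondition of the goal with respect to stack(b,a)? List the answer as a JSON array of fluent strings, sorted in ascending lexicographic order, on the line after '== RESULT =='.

Compute (G \ add) ∪ pre:
  G ∩ del = {}  (empty — regression defined)
  G \ add = {clear(b), handempty, on(a,g), on(b,a)} \ {clear(b), handempty, on(b,a)} = {on(a,g)}
  ∪ pre   = {on(a,g)} ∪ {clear(a), holding(b)}
          = {clear(a), holding(b), on(a,g)}

== RESULT ==
["clear(a)", "holding(b)", "on(a,g)"]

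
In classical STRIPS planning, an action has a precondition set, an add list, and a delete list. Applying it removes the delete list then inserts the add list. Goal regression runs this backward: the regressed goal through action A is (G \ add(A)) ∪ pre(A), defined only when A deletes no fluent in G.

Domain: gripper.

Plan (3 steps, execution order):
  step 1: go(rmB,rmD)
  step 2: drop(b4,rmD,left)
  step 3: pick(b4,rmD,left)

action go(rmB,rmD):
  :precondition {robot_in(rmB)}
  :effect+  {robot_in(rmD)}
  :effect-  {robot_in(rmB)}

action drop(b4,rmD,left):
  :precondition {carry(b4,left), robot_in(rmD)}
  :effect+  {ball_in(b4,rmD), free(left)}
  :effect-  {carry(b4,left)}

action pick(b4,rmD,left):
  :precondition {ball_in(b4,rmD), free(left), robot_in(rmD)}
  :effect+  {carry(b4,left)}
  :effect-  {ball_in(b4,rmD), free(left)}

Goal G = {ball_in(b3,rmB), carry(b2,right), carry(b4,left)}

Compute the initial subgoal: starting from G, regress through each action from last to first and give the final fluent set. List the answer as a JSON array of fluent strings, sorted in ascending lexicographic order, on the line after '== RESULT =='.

Regress step by step:
  through step 3 (pick(b4,rmD,left)): drop {carry(b4,left)}, keep {ball_in(b3,rmB), carry(b2,right)}, require {ball_in(b4,rmD), free(left), robot_in(rmD)}
    → {ball_in(b3,rmB), ball_in(b4,rmD), carry(b2,right), free(left), robot_in(rmD)}
  through step 2 (drop(b4,rmD,left)): drop {ball_in(b4,rmD), free(left)}, keep {ball_in(b3,rmB), carry(b2,right), robot_in(rmD)}, require {carry(b4,left), robot_in(rmD)}
    → {ball_in(b3,rmB), carry(b2,right), carry(b4,left), robot_in(rmD)}
  through step 1 (go(rmB,rmD)): drop {robot_in(rmD)}, keep {ball_in(b3,rmB), carry(b2,right), carry(b4,left)}, require {robot_in(rmB)}
    → {ball_in(b3,rmB), carry(b2,right), carry(b4,left), robot_in(rmB)}

== RESULT ==
["ball_in(b3,rmB)", "carry(b2,right)", "carry(b4,left)", "robot_in(rmB)"]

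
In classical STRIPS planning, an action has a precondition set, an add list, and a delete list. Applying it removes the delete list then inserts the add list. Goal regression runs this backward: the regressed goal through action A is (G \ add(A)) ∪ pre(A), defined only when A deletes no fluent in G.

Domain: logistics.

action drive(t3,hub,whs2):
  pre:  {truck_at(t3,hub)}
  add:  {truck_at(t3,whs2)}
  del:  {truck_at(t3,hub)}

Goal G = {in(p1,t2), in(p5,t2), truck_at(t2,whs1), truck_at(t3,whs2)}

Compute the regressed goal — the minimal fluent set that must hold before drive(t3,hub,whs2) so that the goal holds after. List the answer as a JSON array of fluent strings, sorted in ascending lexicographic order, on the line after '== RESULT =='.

Regress:
  G ∩ del = {}  (empty — regression defined)
  G \ add = {in(p1,t2), in(p5,t2), truck_at(t2,whs1), truck_at(t3,whs2)} \ {truck_at(t3,whs2)} = {in(p1,t2), in(p5,t2), truck_at(t2,whs1)}
  ∪ pre   = {in(p1,t2), in(p5,t2), truck_at(t2,whs1)} ∪ {truck_at(t3,hub)}
          = {in(p1,t2), in(p5,t2), truck_at(t2,whs1), truck_at(t3,hub)}

== RESULT ==
["in(p1,t2)", "in(p5,t2)", "truck_at(t2,whs1)", "truck_at(t3,hub)"]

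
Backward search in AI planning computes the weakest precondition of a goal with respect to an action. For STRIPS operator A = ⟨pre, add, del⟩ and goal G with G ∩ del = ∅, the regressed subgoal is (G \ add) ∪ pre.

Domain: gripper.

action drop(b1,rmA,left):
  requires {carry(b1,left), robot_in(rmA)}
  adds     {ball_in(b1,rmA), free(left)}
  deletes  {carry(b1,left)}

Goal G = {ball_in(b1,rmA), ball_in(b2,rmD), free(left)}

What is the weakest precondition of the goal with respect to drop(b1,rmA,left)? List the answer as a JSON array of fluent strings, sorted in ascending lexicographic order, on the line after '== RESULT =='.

Regress:
  G ∩ del = {}  (empty — regression defined)
  G \ add = {ball_in(b1,rmA), ball_in(b2,rmD), free(left)} \ {ball_in(b1,rmA), free(left)} = {ball_in(b2,rmD)}
  ∪ pre   = {ball_in(b2,rmD)} ∪ {carry(b1,left), robot_in(rmA)}
          = {ball_in(b2,rmD), carry(b1,left), robot_in(rmA)}

== RESULT ==
["ball_in(b2,rmD)", "carry(b1,left)", "robot_in(rmA)"]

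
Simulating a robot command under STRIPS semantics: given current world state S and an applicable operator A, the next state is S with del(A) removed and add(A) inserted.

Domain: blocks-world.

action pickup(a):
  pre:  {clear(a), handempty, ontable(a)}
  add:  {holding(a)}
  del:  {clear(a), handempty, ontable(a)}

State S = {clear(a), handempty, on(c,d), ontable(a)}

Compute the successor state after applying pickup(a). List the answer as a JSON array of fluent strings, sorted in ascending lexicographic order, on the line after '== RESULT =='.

Compute (S \ del) ∪ add:
  pre ⊆ S: {clear(a), handempty, ontable(a)} ⊆ S  — applicable
  S \ del = {on(c,d)}
  ∪ add   = {holding(a), on(c,d)}

== RESULT ==
["holding(a)", "on(c,d)"]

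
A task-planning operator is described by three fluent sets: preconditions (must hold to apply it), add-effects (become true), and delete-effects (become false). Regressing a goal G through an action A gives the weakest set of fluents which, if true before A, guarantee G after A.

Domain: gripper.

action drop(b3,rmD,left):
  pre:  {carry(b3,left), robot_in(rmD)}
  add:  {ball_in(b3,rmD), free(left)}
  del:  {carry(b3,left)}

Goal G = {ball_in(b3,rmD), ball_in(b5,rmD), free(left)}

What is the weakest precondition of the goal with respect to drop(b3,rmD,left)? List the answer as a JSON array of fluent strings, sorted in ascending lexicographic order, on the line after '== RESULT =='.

Compute (G \ add) ∪ pre:
  G ∩ del = {}  (empty — regression defined)
  G \ add = {ball_in(b3,rmD), ball_in(b5,rmD), free(left)} \ {ball_in(b3,rmD), free(left)} = {ball_in(b5,rmD)}
  ∪ pre   = {ball_in(b5,rmD)} ∪ {carry(b3,left), robot_in(rmD)}
          = {ball_in(b5,rmD), carry(b3,left), robot_in(rmD)}

== RESULT ==
["ball_in(b5,rmD)", "carry(b3,left)", "robot_in(rmD)"]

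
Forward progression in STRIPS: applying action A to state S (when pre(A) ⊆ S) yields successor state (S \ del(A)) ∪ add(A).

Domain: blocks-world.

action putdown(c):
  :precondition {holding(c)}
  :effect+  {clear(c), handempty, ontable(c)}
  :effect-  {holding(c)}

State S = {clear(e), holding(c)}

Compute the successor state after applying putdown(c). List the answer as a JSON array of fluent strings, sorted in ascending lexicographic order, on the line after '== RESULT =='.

Compute (S \ del) ∪ add:
  pre ⊆ S: {holding(c)} ⊆ S  — applicable
  S \ del = {clear(e)}
  ∪ add   = {clear(c), clear(e), handempty, ontable(c)}

== RESULT ==
["clear(c)", "clear(e)", "handempty", "ontable(c)"]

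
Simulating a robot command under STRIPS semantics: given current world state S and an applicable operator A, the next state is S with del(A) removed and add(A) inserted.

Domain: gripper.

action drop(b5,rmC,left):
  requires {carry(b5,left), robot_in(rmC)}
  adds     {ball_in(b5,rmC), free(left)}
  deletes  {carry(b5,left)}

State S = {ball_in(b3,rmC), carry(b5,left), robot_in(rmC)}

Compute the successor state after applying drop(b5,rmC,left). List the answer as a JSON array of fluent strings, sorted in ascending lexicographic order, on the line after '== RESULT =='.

Compute (S \ del) ∪ add:
  pre ⊆ S: {carry(b5,left), robot_in(rmC)} ⊆ S  — applicable
  S \ del = {ball_in(b3,rmC), robot_in(rmC)}
  ∪ add   = {ball_in(b3,rmC), ball_in(b5,rmC), free(left), robot_in(rmC)}

== RESULT ==
["ball_in(b3,rmC)", "ball_in(b5,rmC)", "free(left)", "robot_in(rmC)"]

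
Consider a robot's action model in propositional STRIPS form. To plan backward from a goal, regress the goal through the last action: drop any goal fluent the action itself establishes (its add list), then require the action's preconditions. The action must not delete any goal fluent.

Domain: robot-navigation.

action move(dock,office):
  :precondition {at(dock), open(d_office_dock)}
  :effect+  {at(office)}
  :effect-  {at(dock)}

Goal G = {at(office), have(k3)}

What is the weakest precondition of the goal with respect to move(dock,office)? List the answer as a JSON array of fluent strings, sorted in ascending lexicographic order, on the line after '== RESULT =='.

Compute (G \ add) ∪ pre:
  G ∩ del = {}  (empty — regression defined)
  G \ add = {at(office), have(k3)} \ {at(office)} = {have(k3)}
  ∪ pre   = {have(k3)} ∪ {at(dock), open(d_office_dock)}
          = {at(dock), have(k3), open(d_office_dock)}

== RESULT ==
["at(dock)", "have(k3)", "open(d_office_dock)"]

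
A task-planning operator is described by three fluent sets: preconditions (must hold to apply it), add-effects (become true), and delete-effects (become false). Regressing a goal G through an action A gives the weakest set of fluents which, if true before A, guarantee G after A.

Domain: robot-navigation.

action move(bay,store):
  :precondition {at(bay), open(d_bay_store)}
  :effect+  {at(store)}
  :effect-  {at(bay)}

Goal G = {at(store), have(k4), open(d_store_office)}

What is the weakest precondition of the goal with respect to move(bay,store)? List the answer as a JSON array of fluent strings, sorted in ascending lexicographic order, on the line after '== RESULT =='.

Compute (G \ add) ∪ pre:
  G ∩ del = {}  (empty — regression defined)
  G \ add = {at(store), have(k4), open(d_store_office)} \ {at(store)} = {have(k4), open(d_store_office)}
  ∪ pre   = {have(k4), open(d_store_office)} ∪ {at(bay), open(d_bay_store)}
          = {at(bay), have(k4), open(d_bay_store), open(d_store_office)}

== RESULT ==
["at(bay)", "have(k4)", "open(d_bay_store)", "open(d_store_office)"]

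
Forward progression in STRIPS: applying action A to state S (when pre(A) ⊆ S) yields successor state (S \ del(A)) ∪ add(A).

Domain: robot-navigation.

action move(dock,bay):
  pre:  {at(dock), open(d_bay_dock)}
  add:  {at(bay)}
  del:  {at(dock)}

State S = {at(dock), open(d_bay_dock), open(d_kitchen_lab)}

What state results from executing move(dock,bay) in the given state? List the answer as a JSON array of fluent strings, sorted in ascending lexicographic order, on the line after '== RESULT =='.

Progress:
  pre ⊆ S: {at(dock), open(d_bay_dock)} ⊆ S  — applicable
  S \ del = {open(d_bay_dock), open(d_kitchen_lab)}
  ∪ add   = {at(bay), open(d_bay_dock), open(d_kitchen_lab)}

== RESULT ==
["at(bay)", "open(d_bay_dock)", "open(d_kitchen_lab)"]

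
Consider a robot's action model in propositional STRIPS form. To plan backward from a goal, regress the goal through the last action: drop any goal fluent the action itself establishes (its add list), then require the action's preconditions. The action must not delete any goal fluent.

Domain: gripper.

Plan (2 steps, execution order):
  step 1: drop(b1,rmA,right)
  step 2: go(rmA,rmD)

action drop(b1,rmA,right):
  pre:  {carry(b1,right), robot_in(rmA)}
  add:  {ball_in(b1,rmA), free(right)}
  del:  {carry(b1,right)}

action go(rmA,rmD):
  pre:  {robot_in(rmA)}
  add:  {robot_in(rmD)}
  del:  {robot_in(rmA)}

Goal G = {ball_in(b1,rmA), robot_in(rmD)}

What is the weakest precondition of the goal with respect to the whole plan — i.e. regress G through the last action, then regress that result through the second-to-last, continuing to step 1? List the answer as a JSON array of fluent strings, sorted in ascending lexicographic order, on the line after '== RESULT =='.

Regress step by step:
  through step 2 (go(rmA,rmD)): drop {robot_in(rmD)}, keep {ball_in(b1,rmA)}, require {robot_in(rmA)}
    → {ball_in(b1,rmA), robot_in(rmA)}
  through step 1 (drop(b1,rmA,right)): drop {ball_in(b1,rmA)}, keep {robot_in(rmA)}, require {carry(b1,right), robot_in(rmA)}
    → {carry(b1,right), robot_in(rmA)}

== RESULT ==
["carry(b1,right)", "robot_in(rmA)"]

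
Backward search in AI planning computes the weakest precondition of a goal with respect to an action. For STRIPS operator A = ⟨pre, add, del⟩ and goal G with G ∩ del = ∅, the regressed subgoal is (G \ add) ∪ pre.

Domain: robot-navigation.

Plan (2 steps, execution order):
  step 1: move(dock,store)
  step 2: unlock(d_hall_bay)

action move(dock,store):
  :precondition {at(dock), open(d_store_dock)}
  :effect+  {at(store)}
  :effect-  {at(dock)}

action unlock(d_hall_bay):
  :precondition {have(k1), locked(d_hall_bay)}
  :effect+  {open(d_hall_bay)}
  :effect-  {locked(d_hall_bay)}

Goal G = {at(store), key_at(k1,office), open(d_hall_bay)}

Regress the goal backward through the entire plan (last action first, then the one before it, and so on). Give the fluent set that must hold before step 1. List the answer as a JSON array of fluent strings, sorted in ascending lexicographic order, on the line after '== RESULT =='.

Work backward from the goal:
  through step 2 (unlock(d_hall_bay)): drop {open(d_hall_bay)}, keep {at(store), key_at(k1,office)}, require {have(k1), locked(d_hall_bay)}
    → {at(store), have(k1), key_at(k1,office), locked(d_hall_bay)}
  through step 1 (move(dock,store)): drop {at(store)}, keep {have(k1), key_at(k1,office), locked(d_hall_bay)}, require {at(dock), open(d_store_dock)}
    → {at(dock), have(k1), key_at(k1,office), locked(d_hall_bay), open(d_store_dock)}

== RESULT ==
["at(dock)", "have(k1)", "key_at(k1,office)", "locked(d_hall_bay)", "open(d_store_dock)"]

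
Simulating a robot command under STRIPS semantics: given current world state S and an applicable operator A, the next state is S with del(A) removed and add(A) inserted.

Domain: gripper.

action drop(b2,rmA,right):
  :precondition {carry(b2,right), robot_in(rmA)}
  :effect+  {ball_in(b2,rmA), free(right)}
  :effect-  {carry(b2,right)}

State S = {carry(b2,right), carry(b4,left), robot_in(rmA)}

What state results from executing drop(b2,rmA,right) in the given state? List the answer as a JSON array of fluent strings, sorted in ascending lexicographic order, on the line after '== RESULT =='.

Progress:
  pre ⊆ S: {carry(b2,right), robot_in(rmA)} ⊆ S  — applicable
  S \ del = {carry(b4,left), robot_in(rmA)}
  ∪ add   = {ball_in(b2,rmA), carry(b4,left), free(right), robot_in(rmA)}

== RESULT ==
["ball_in(b2,rmA)", "carry(b4,left)", "free(right)", "robot_in(rmA)"]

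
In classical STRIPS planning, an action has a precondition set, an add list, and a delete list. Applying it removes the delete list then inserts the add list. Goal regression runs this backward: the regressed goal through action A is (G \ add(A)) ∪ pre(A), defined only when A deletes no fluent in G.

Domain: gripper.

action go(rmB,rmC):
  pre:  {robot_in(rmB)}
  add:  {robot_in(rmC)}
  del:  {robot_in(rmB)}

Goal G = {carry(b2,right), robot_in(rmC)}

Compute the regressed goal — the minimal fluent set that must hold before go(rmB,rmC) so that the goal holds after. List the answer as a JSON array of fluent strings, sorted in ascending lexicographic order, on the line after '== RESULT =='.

Compute (G \ add) ∪ pre:
  G ∩ del = {}  (empty — regression defined)
  G \ add = {carry(b2,right), robot_in(rmC)} \ {robot_in(rmC)} = {carry(b2,right)}
  ∪ pre   = {carry(b2,right)} ∪ {robot_in(rmB)}
          = {carry(b2,right), robot_in(rmB)}

== RESULT ==
["carry(b2,right)", "robot_in(rmB)"]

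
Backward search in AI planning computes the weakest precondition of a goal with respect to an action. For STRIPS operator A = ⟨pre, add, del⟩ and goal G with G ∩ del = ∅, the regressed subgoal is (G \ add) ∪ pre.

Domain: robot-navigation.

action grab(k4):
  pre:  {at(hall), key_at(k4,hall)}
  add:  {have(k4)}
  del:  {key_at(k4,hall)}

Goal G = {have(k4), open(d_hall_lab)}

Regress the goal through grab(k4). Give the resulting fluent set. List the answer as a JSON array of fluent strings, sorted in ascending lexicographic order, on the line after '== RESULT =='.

Compute (G \ add) ∪ pre:
  G ∩ del = {}  (empty — regression defined)
  G \ add = {have(k4), open(d_hall_lab)} \ {have(k4)} = {open(d_hall_lab)}
  ∪ pre   = {open(d_hall_lab)} ∪ {at(hall), key_at(k4,hall)}
          = {at(hall), key_at(k4,hall), open(d_hall_lab)}

== RESULT ==
["at(hall)", "key_at(k4,hall)", "open(d_hall_lab)"]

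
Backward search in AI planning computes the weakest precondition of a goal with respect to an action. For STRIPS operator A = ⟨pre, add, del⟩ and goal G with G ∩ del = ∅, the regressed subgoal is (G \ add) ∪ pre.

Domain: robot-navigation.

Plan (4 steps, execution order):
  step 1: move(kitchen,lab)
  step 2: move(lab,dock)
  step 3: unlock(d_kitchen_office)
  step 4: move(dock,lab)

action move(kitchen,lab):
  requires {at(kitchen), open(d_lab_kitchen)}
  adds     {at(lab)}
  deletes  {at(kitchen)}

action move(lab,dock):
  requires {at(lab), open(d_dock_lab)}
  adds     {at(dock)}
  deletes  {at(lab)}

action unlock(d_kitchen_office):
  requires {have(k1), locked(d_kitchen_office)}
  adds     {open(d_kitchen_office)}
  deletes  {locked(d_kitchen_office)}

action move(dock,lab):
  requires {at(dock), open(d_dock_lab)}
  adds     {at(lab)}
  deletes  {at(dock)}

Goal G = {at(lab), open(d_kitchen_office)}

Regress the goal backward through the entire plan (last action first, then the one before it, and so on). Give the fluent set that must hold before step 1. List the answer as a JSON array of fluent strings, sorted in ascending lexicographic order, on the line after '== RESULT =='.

Regress step by step:
  through step 4 (move(dock,lab)): drop {at(lab)}, keep {open(d_kitchen_office)}, require {at(dock), open(d_dock_lab)}
    → {at(dock), open(d_dock_lab), open(d_kitchen_office)}
  through step 3 (unlock(d_kitchen_office)): drop {open(d_kitchen_office)}, keep {at(dock), open(d_dock_lab)}, require {have(k1), locked(d_kitchen_office)}
    → {at(dock), have(k1), locked(d_kitchen_office), open(d_dock_lab)}
  through step 2 (move(lab,dock)): drop {at(dock)}, keep {have(k1), locked(d_kitchen_office), open(d_dock_lab)}, require {at(lab), open(d_dock_lab)}
    → {at(lab), have(k1), locked(d_kitchen_office), open(d_dock_lab)}
  through step 1 (move(kitchen,lab)): drop {at(lab)}, keep {have(k1), locked(d_kitchen_office), open(d_dock_lab)}, require {at(kitchen), open(d_lab_kitchen)}
    → {at(kitchen), have(k1), locked(d_kitchen_office), open(d_dock_lab), open(d_lab_kitchen)}

== RESULT ==
["at(kitchen)", "have(k1)", "locked(d_kitchen_office)", "open(d_dock_lab)", "open(d_lab_kitchen)"]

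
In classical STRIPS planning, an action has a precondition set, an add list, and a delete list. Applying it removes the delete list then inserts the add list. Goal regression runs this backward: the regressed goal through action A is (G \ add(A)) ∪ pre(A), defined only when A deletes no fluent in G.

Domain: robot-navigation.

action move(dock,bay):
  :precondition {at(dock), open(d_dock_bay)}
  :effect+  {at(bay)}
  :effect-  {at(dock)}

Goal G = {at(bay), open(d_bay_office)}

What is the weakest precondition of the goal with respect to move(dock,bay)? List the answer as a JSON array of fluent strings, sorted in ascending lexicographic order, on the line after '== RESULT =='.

Compute (G \ add) ∪ pre:
  G ∩ del = {}  (empty — regression defined)
  G \ add = {at(bay), open(d_bay_office)} \ {at(bay)} = {open(d_bay_office)}
  ∪ pre   = {open(d_bay_office)} ∪ {at(dock), open(d_dock_bay)}
          = {at(dock), open(d_bay_office), open(d_dock_bay)}

== RESULT ==
["at(dock)", "open(d_bay_office)", "open(d_dock_bay)"]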